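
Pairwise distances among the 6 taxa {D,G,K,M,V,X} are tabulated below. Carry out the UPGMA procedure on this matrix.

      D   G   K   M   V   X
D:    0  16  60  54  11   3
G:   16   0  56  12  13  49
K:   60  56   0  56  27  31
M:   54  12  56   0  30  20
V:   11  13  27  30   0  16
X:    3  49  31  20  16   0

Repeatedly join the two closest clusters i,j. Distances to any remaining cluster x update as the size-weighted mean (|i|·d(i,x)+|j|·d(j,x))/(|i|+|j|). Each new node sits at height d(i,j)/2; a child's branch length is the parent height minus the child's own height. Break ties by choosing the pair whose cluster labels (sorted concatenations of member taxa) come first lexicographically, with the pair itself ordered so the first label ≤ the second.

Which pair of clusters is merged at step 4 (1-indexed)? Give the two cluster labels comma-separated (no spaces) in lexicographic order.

DVX,GM

iteration 1: select D,X (d=3); attach at lengths (3/2, 3/2); label the merged cluster DX
  updated: d(DX,G)=65/2, d(DX,K)=91/2, d(DX,M)=37, d(DX,V)=27/2
iteration 2: select G,M (d=12); attach at lengths (6, 6); label the merged cluster GM
  updated: d(DX,GM)=139/4, d(GM,K)=56, d(GM,V)=43/2
iteration 3: select DX,V (d=27/2); attach at lengths (21/4, 27/4); label the merged cluster DVX
  updated: d(DVX,GM)=91/3, d(DVX,K)=118/3
iteration 4: select DVX,GM (d=91/3); attach at lengths (101/12, 55/6); label the merged cluster DGMVX
  updated: d(DGMVX,K)=46
iteration 5: select DGMVX,K (d=46); attach at lengths (47/6, 23); label the merged cluster DGKMVX
final tree: ((((D:3/2,X:3/2):21/4,V:27/4):101/12,(G:6,M:6):55/6):47/6,K:23)
total length: 905/12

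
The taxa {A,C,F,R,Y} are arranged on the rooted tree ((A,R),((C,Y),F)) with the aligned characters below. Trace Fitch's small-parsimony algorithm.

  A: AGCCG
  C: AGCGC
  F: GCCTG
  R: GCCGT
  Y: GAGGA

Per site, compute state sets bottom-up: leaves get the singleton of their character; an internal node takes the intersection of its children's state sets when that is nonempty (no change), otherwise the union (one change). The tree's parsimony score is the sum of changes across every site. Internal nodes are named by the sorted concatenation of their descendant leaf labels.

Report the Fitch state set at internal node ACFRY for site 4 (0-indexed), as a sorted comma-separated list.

[col 0] AR: children A:{A}, R:{G} ∪→ {A,G}; cost 1
[col 0] CY: children C:{A}, Y:{G} ∪→ {A,G}; cost 1
[col 0] CFY: children CY:{A,G}, F:{G} ∩→ {G}; cost 0
[col 0] ACFRY: children AR:{A,G}, CFY:{G} ∩→ {G}; cost 0
[col 1] AR: children A:{G}, R:{C} ∪→ {C,G}; cost 1
[col 1] CY: children C:{G}, Y:{A} ∪→ {A,G}; cost 1
[col 1] CFY: children CY:{A,G}, F:{C} ∪→ {A,C,G}; cost 1
[col 1] ACFRY: children AR:{C,G}, CFY:{A,C,G} ∩→ {C,G}; cost 0
[col 2] AR: children A:{C}, R:{C} ∩→ {C}; cost 0
[col 2] CY: children C:{C}, Y:{G} ∪→ {C,G}; cost 1
[col 2] CFY: children CY:{C,G}, F:{C} ∩→ {C}; cost 0
[col 2] ACFRY: children AR:{C}, CFY:{C} ∩→ {C}; cost 0
[col 3] AR: children A:{C}, R:{G} ∪→ {C,G}; cost 1
[col 3] CY: children C:{G}, Y:{G} ∩→ {G}; cost 0
[col 3] CFY: children CY:{G}, F:{T} ∪→ {G,T}; cost 1
[col 3] ACFRY: children AR:{C,G}, CFY:{G,T} ∩→ {G}; cost 0
[col 4] AR: children A:{G}, R:{T} ∪→ {G,T}; cost 1
[col 4] CY: children C:{C}, Y:{A} ∪→ {A,C}; cost 1
[col 4] CFY: children CY:{A,C}, F:{G} ∪→ {A,C,G}; cost 1
[col 4] ACFRY: children AR:{G,T}, CFY:{A,C,G} ∩→ {G}; cost 0
per-site changes: [2, 3, 1, 2, 3]; total = 11

G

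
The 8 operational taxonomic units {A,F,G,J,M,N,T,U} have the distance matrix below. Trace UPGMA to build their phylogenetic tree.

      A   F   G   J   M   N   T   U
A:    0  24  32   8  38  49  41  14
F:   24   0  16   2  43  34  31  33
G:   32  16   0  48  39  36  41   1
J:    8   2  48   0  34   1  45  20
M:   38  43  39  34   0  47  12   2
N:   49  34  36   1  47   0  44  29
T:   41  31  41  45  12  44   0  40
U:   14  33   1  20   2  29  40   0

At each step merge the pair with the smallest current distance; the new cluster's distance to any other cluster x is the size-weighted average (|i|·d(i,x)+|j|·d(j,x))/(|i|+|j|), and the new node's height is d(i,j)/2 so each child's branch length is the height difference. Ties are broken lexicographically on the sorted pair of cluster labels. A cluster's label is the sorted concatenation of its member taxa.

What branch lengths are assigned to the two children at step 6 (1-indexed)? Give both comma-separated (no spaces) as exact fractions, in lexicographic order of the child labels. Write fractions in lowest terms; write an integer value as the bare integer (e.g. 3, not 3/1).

28/9,101/18

step 1: merge (G,U) at d=1; branch lengths G→1/2, U→1/2; new cluster GU
  updated: d(A,GU)=23, d(F,GU)=49/2, d(GU,J)=34, d(GU,M)=41/2, d(GU,N)=65/2, d(GU,T)=81/2
step 2: merge (J,N) at d=1; branch lengths J→1/2, N→1/2; new cluster JN
  updated: d(A,JN)=57/2, d(F,JN)=18, d(GU,JN)=133/4, d(JN,M)=81/2, d(JN,T)=89/2
step 3: merge (M,T) at d=12; branch lengths M→6, T→6; new cluster MT
  updated: d(A,MT)=79/2, d(F,MT)=37, d(GU,MT)=61/2, d(JN,MT)=85/2
step 4: merge (F,JN) at d=18; branch lengths F→9, JN→17/2; new cluster FJN
  updated: d(A,FJN)=27, d(FJN,GU)=91/3, d(FJN,MT)=122/3
step 5: merge (A,GU) at d=23; branch lengths A→23/2, GU→11; new cluster AGU
  updated: d(AGU,FJN)=263/9, d(AGU,MT)=67/2
step 6: merge (AGU,FJN) at d=263/9; branch lengths AGU→28/9, FJN→101/18; new cluster AFGJNU
  updated: d(AFGJNU,MT)=445/12
step 7: merge (AFGJNU,MT) at d=445/12; branch lengths AFGJNU→283/72, MT→301/24; new cluster AFGJMNTU
final tree: (((A:23/2,(G:1/2,U:1/2):11):28/9,(F:9,(J:1/2,N:1/2):17/2):101/18):283/72,(M:6,T:6):301/24)
total length: 2851/36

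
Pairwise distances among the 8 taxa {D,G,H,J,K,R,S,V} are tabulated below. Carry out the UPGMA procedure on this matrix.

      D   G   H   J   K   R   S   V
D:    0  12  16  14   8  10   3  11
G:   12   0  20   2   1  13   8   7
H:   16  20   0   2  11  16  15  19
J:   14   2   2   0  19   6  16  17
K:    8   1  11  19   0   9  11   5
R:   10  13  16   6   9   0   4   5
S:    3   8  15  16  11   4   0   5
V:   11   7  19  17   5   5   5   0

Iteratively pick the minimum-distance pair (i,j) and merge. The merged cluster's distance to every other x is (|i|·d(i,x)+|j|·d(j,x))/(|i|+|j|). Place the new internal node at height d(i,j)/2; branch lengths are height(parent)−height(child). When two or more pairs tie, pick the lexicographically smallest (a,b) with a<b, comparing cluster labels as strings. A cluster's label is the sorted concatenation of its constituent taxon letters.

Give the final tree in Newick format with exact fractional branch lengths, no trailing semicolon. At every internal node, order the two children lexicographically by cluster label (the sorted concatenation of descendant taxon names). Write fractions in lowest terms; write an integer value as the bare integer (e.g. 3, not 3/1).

((((D:3/2,S:3/2):9/4,(R:5/2,V:5/2):5/4):13/16,(G:1/2,K:1/2):65/16):41/16,(H:1,J:1):49/8)

step 1: merge (G,K) at d=1; branch lengths G→1/2, K→1/2; new cluster GK
  updated: d(D,GK)=10, d(GK,H)=31/2, d(GK,J)=21/2, d(GK,R)=11, d(GK,S)=19/2, d(GK,V)=6
step 2: merge (H,J) at d=2; branch lengths H→1, J→1; new cluster HJ
  updated: d(D,HJ)=15, d(GK,HJ)=13, d(HJ,R)=11, d(HJ,S)=31/2, d(HJ,V)=18
step 3: merge (D,S) at d=3; branch lengths D→3/2, S→3/2; new cluster DS
  updated: d(DS,GK)=39/4, d(DS,HJ)=61/4, d(DS,R)=7, d(DS,V)=8
step 4: merge (R,V) at d=5; branch lengths R→5/2, V→5/2; new cluster RV
  updated: d(DS,RV)=15/2, d(GK,RV)=17/2, d(HJ,RV)=29/2
step 5: merge (DS,RV) at d=15/2; branch lengths DS→9/4, RV→5/4; new cluster DRSV
  updated: d(DRSV,GK)=73/8, d(DRSV,HJ)=119/8
step 6: merge (DRSV,GK) at d=73/8; branch lengths DRSV→13/16, GK→65/16; new cluster DGKRSV
  updated: d(DGKRSV,HJ)=57/4
step 7: merge (DGKRSV,HJ) at d=57/4; branch lengths DGKRSV→41/16, HJ→49/8; new cluster DGHJKRSV
final tree: ((((D:3/2,S:3/2):9/4,(R:5/2,V:5/2):5/4):13/16,(G:1/2,K:1/2):65/16):41/16,(H:1,J:1):49/8)
total length: 449/16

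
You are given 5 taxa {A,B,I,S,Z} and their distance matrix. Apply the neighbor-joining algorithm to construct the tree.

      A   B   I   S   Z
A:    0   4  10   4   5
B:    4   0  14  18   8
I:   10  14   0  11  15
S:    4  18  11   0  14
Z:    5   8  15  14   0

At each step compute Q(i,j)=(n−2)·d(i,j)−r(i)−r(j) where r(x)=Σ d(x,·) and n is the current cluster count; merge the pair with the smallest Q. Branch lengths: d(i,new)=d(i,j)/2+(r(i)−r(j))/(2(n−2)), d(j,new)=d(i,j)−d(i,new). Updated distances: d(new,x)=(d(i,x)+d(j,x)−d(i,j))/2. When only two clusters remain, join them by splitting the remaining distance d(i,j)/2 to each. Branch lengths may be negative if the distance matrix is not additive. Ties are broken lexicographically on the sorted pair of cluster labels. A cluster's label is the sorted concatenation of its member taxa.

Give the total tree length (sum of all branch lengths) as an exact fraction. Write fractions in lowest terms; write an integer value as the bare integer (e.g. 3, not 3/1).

1. join I+S (d=11, Q=-64) ⇒ IS; edges |I|=6, |S|=5
  updated: d(A,IS)=3/2, d(B,IS)=21/2, d(IS,Z)=9
2. join A+IS (d=3/2, Q=-57/2) ⇒ AIS; edges |A|=-15/8, |IS|=27/8
  updated: d(AIS,B)=13/2, d(AIS,Z)=25/4
3. join AIS+B (d=13/2, Q=-83/4) ⇒ ABIS; edges |AIS|=19/8, |B|=33/8
  updated: d(ABIS,Z)=31/8
4. join ABIS+Z (d=31/8) ⇒ ABISZ; edges |ABIS|=31/16, |Z|=31/16
final tree: (((A:-15/8,(I:6,S:5):27/8):19/8,B:33/8):31/16,Z:31/16)
total length: 183/8

183/8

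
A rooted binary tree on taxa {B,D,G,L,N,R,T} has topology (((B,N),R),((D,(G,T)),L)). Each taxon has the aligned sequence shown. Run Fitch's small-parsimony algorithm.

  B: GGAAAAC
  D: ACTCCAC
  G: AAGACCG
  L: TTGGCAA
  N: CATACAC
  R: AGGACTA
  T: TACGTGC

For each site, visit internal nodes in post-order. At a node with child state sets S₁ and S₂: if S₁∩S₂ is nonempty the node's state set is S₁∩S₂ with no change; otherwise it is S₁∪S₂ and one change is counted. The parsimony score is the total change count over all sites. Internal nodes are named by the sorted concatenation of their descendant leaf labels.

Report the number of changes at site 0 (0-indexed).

BN@0: {G} ∪ {C} = {C,G} (union, +1)
BNR@0: {C,G} ∪ {A} = {A,C,G} (union, +1)
GT@0: {A} ∪ {T} = {A,T} (union, +1)
DGT@0: {A} ∩ {A,T} = {A} (intersection, +0)
DGLT@0: {A} ∪ {T} = {A,T} (union, +1)
BDGLNRT@0: {A,C,G} ∩ {A,T} = {A} (intersection, +0)
BN@1: {G} ∪ {A} = {A,G} (union, +1)
BNR@1: {A,G} ∩ {G} = {G} (intersection, +0)
GT@1: {A} ∩ {A} = {A} (intersection, +0)
DGT@1: {C} ∪ {A} = {A,C} (union, +1)
DGLT@1: {A,C} ∪ {T} = {A,C,T} (union, +1)
BDGLNRT@1: {G} ∪ {A,C,T} = {A,C,G,T} (union, +1)
BN@2: {A} ∪ {T} = {A,T} (union, +1)
BNR@2: {A,T} ∪ {G} = {A,G,T} (union, +1)
GT@2: {G} ∪ {C} = {C,G} (union, +1)
DGT@2: {T} ∪ {C,G} = {C,G,T} (union, +1)
DGLT@2: {C,G,T} ∩ {G} = {G} (intersection, +0)
BDGLNRT@2: {A,G,T} ∩ {G} = {G} (intersection, +0)
BN@3: {A} ∩ {A} = {A} (intersection, +0)
BNR@3: {A} ∩ {A} = {A} (intersection, +0)
GT@3: {A} ∪ {G} = {A,G} (union, +1)
DGT@3: {C} ∪ {A,G} = {A,C,G} (union, +1)
DGLT@3: {A,C,G} ∩ {G} = {G} (intersection, +0)
BDGLNRT@3: {A} ∪ {G} = {A,G} (union, +1)
BN@4: {A} ∪ {C} = {A,C} (union, +1)
BNR@4: {A,C} ∩ {C} = {C} (intersection, +0)
GT@4: {C} ∪ {T} = {C,T} (union, +1)
DGT@4: {C} ∩ {C,T} = {C} (intersection, +0)
DGLT@4: {C} ∩ {C} = {C} (intersection, +0)
BDGLNRT@4: {C} ∩ {C} = {C} (intersection, +0)
BN@5: {A} ∩ {A} = {A} (intersection, +0)
BNR@5: {A} ∪ {T} = {A,T} (union, +1)
GT@5: {C} ∪ {G} = {C,G} (union, +1)
DGT@5: {A} ∪ {C,G} = {A,C,G} (union, +1)
DGLT@5: {A,C,G} ∩ {A} = {A} (intersection, +0)
BDGLNRT@5: {A,T} ∩ {A} = {A} (intersection, +0)
BN@6: {C} ∩ {C} = {C} (intersection, +0)
BNR@6: {C} ∪ {A} = {A,C} (union, +1)
GT@6: {G} ∪ {C} = {C,G} (union, +1)
DGT@6: {C} ∩ {C,G} = {C} (intersection, +0)
DGLT@6: {C} ∪ {A} = {A,C} (union, +1)
BDGLNRT@6: {A,C} ∩ {A,C} = {A,C} (intersection, +0)
per-site changes: [4, 4, 4, 3, 2, 3, 3]; total = 23

4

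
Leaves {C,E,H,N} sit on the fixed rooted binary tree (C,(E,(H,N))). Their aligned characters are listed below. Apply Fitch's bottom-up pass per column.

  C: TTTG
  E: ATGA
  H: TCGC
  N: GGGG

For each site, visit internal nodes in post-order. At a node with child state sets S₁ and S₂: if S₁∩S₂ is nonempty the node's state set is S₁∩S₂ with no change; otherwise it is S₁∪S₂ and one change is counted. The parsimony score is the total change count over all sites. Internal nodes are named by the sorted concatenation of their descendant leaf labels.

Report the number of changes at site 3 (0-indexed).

[col 0] HN: children H:{T}, N:{G} ∪→ {G,T}; cost 1
[col 0] EHN: children E:{A}, HN:{G,T} ∪→ {A,G,T}; cost 1
[col 0] CEHN: children C:{T}, EHN:{A,G,T} ∩→ {T}; cost 0
[col 1] HN: children H:{C}, N:{G} ∪→ {C,G}; cost 1
[col 1] EHN: children E:{T}, HN:{C,G} ∪→ {C,G,T}; cost 1
[col 1] CEHN: children C:{T}, EHN:{C,G,T} ∩→ {T}; cost 0
[col 2] HN: children H:{G}, N:{G} ∩→ {G}; cost 0
[col 2] EHN: children E:{G}, HN:{G} ∩→ {G}; cost 0
[col 2] CEHN: children C:{T}, EHN:{G} ∪→ {G,T}; cost 1
[col 3] HN: children H:{C}, N:{G} ∪→ {C,G}; cost 1
[col 3] EHN: children E:{A}, HN:{C,G} ∪→ {A,C,G}; cost 1
[col 3] CEHN: children C:{G}, EHN:{A,C,G} ∩→ {G}; cost 0
per-site changes: [2, 2, 1, 2]; total = 7

2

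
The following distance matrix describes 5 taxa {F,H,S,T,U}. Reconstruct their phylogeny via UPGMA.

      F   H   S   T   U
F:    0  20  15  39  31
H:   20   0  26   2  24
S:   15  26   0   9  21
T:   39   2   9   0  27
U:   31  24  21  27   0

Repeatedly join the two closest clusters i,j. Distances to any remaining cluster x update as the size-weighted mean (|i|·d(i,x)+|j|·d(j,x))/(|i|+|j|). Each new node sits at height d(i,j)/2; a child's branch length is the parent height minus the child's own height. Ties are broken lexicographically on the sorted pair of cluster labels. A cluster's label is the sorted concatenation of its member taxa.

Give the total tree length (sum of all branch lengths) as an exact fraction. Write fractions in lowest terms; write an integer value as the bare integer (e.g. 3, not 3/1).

46

1. join H+T (d=2) ⇒ HT; edges |H|=1, |T|=1
  updated: d(F,HT)=59/2, d(HT,S)=35/2, d(HT,U)=51/2
2. join F+S (d=15) ⇒ FS; edges |F|=15/2, |S|=15/2
  updated: d(FS,HT)=47/2, d(FS,U)=26
3. join FS+HT (d=47/2) ⇒ FHST; edges |FS|=17/4, |HT|=43/4
  updated: d(FHST,U)=103/4
4. join FHST+U (d=103/4) ⇒ FHSTU; edges |FHST|=9/8, |U|=103/8
final tree: (((F:15/2,S:15/2):17/4,(H:1,T:1):43/4):9/8,U:103/8)
total length: 46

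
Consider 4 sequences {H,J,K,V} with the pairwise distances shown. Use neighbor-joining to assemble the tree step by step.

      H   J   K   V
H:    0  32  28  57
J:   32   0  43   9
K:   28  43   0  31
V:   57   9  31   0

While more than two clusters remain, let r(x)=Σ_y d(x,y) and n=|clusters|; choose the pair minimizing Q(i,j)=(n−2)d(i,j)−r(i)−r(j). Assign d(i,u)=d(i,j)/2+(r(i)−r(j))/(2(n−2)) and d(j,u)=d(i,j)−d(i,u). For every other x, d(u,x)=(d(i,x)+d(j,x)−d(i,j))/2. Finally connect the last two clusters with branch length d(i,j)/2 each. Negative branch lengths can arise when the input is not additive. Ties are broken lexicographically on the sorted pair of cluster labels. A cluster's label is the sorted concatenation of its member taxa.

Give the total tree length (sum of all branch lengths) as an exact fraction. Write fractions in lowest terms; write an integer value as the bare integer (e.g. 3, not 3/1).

step 1: merge (H,K) at d=28, Q=-163; branch lengths H→71/4, K→41/4; new cluster HK
  updated: d(HK,J)=47/2, d(HK,V)=30
step 2: merge (HK,J) at d=47/2, Q=-125/2; branch lengths HK→89/4, J→5/4; new cluster HJK
  updated: d(HJK,V)=31/4
step 3: merge (HJK,V) at d=31/4; branch lengths HJK→31/8, V→31/8; new cluster HJKV
final tree: (((H:71/4,K:41/4):89/4,J:5/4):31/8,V:31/8)
total length: 237/4

237/4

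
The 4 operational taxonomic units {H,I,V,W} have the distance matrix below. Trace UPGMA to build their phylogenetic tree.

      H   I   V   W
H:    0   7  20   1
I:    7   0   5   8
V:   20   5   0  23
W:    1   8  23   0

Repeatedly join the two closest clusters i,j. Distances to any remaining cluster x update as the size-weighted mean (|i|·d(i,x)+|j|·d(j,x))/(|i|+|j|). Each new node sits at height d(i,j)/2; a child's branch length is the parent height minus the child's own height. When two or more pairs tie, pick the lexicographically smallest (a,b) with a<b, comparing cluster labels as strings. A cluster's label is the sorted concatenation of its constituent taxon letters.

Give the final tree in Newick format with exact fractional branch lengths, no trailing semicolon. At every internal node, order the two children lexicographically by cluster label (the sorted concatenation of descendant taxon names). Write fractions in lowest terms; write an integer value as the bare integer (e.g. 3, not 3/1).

step 1: merge (H,W) at d=1; branch lengths H→1/2, W→1/2; new cluster HW
  updated: d(HW,I)=15/2, d(HW,V)=43/2
step 2: merge (I,V) at d=5; branch lengths I→5/2, V→5/2; new cluster IV
  updated: d(HW,IV)=29/2
step 3: merge (HW,IV) at d=29/2; branch lengths HW→27/4, IV→19/4; new cluster HIVW
final tree: ((H:1/2,W:1/2):27/4,(I:5/2,V:5/2):19/4)
total length: 35/2

((H:1/2,W:1/2):27/4,(I:5/2,V:5/2):19/4)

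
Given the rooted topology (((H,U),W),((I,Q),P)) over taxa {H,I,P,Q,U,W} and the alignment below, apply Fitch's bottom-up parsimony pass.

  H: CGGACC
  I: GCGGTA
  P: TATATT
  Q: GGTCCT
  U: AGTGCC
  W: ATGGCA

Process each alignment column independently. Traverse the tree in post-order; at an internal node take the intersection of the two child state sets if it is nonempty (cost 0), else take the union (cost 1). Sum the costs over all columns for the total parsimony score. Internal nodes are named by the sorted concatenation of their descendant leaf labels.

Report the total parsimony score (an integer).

17

site 0, node HU: H={C} ∪ U={A} → {A,C} (+1)
site 0, node HUW: HU={A,C} ∩ W={A} → {A} (+0)
site 0, node IQ: I={G} ∩ Q={G} → {G} (+0)
site 0, node IPQ: IQ={G} ∪ P={T} → {G,T} (+1)
site 0, node HIPQUW: HUW={A} ∪ IPQ={G,T} → {A,G,T} (+1)
site 1, node HU: H={G} ∩ U={G} → {G} (+0)
site 1, node HUW: HU={G} ∪ W={T} → {G,T} (+1)
site 1, node IQ: I={C} ∪ Q={G} → {C,G} (+1)
site 1, node IPQ: IQ={C,G} ∪ P={A} → {A,C,G} (+1)
site 1, node HIPQUW: HUW={G,T} ∩ IPQ={A,C,G} → {G} (+0)
site 2, node HU: H={G} ∪ U={T} → {G,T} (+1)
site 2, node HUW: HU={G,T} ∩ W={G} → {G} (+0)
site 2, node IQ: I={G} ∪ Q={T} → {G,T} (+1)
site 2, node IPQ: IQ={G,T} ∩ P={T} → {T} (+0)
site 2, node HIPQUW: HUW={G} ∪ IPQ={T} → {G,T} (+1)
site 3, node HU: H={A} ∪ U={G} → {A,G} (+1)
site 3, node HUW: HU={A,G} ∩ W={G} → {G} (+0)
site 3, node IQ: I={G} ∪ Q={C} → {C,G} (+1)
site 3, node IPQ: IQ={C,G} ∪ P={A} → {A,C,G} (+1)
site 3, node HIPQUW: HUW={G} ∩ IPQ={A,C,G} → {G} (+0)
site 4, node HU: H={C} ∩ U={C} → {C} (+0)
site 4, node HUW: HU={C} ∩ W={C} → {C} (+0)
site 4, node IQ: I={T} ∪ Q={C} → {C,T} (+1)
site 4, node IPQ: IQ={C,T} ∩ P={T} → {T} (+0)
site 4, node HIPQUW: HUW={C} ∪ IPQ={T} → {C,T} (+1)
site 5, node HU: H={C} ∩ U={C} → {C} (+0)
site 5, node HUW: HU={C} ∪ W={A} → {A,C} (+1)
site 5, node IQ: I={A} ∪ Q={T} → {A,T} (+1)
site 5, node IPQ: IQ={A,T} ∩ P={T} → {T} (+0)
site 5, node HIPQUW: HUW={A,C} ∪ IPQ={T} → {A,C,T} (+1)
per-site changes: [3, 3, 3, 3, 2, 3]; total = 17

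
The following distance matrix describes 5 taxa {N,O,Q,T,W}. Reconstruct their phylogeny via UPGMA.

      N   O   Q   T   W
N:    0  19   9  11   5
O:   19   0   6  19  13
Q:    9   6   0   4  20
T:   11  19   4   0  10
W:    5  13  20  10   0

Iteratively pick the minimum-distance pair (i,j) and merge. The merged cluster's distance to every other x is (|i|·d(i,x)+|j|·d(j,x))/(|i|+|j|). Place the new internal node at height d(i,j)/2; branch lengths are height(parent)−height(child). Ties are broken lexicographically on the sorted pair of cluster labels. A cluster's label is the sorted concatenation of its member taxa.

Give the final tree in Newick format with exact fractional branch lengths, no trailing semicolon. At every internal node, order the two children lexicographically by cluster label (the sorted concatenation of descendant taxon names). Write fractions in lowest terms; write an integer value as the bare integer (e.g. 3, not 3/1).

iteration 1: select Q,T (d=4); attach at lengths (2, 2); label the merged cluster QT
  updated: d(N,QT)=10, d(O,QT)=25/2, d(QT,W)=15
iteration 2: select N,W (d=5); attach at lengths (5/2, 5/2); label the merged cluster NW
  updated: d(NW,O)=16, d(NW,QT)=25/2
iteration 3: select NW,QT (d=25/2); attach at lengths (15/4, 17/4); label the merged cluster NQTW
  updated: d(NQTW,O)=57/4
iteration 4: select NQTW,O (d=57/4); attach at lengths (7/8, 57/8); label the merged cluster NOQTW
final tree: (((N:5/2,W:5/2):15/4,(Q:2,T:2):17/4):7/8,O:57/8)
total length: 25

(((N:5/2,W:5/2):15/4,(Q:2,T:2):17/4):7/8,O:57/8)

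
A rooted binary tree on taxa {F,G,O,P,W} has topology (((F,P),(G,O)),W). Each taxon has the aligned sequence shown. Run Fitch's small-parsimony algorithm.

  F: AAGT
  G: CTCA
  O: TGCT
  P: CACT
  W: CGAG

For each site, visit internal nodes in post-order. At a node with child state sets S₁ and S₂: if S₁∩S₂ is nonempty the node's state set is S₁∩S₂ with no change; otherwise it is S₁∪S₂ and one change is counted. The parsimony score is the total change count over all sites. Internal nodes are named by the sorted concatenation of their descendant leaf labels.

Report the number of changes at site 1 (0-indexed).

2

site 0, node FP: F={A} ∪ P={C} → {A,C} (+1)
site 0, node GO: G={C} ∪ O={T} → {C,T} (+1)
site 0, node FGOP: FP={A,C} ∩ GO={C,T} → {C} (+0)
site 0, node FGOPW: FGOP={C} ∩ W={C} → {C} (+0)
site 1, node FP: F={A} ∩ P={A} → {A} (+0)
site 1, node GO: G={T} ∪ O={G} → {G,T} (+1)
site 1, node FGOP: FP={A} ∪ GO={G,T} → {A,G,T} (+1)
site 1, node FGOPW: FGOP={A,G,T} ∩ W={G} → {G} (+0)
site 2, node FP: F={G} ∪ P={C} → {C,G} (+1)
site 2, node GO: G={C} ∩ O={C} → {C} (+0)
site 2, node FGOP: FP={C,G} ∩ GO={C} → {C} (+0)
site 2, node FGOPW: FGOP={C} ∪ W={A} → {A,C} (+1)
site 3, node FP: F={T} ∩ P={T} → {T} (+0)
site 3, node GO: G={A} ∪ O={T} → {A,T} (+1)
site 3, node FGOP: FP={T} ∩ GO={A,T} → {T} (+0)
site 3, node FGOPW: FGOP={T} ∪ W={G} → {G,T} (+1)
per-site changes: [2, 2, 2, 2]; total = 8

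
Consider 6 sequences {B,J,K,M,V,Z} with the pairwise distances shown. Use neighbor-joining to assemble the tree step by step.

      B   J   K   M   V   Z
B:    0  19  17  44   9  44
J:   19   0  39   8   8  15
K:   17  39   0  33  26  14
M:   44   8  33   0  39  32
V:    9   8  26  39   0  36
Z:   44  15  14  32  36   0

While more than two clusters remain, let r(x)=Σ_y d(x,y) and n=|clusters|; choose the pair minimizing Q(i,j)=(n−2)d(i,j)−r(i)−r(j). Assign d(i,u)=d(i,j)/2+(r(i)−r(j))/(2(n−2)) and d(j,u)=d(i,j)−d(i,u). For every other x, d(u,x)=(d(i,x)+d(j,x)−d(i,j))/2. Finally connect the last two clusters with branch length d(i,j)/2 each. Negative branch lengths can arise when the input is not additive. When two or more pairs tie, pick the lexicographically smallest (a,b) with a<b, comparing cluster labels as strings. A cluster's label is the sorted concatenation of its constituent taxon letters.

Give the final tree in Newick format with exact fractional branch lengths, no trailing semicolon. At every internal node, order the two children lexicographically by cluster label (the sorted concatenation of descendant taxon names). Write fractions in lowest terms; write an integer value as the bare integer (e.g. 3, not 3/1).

((((B:51/8,V:21/8):39/4,(K:97/12,Z:71/12):19/2):37/4,J:-35/8):99/16,M:99/16)

iteration 1: select B,V (d=9, Q=-215); attach at lengths (51/8, 21/8); label the merged cluster BV
  updated: d(BV,J)=9, d(BV,K)=17, d(BV,M)=37, d(BV,Z)=71/2
iteration 2: select K,Z (d=14, Q=-315/2); attach at lengths (97/12, 71/12); label the merged cluster KZ
  updated: d(BV,KZ)=77/4, d(J,KZ)=20, d(KZ,M)=51/2
iteration 3: select BV,KZ (d=77/4, Q=-183/2); attach at lengths (39/4, 19/2); label the merged cluster BKVZ
  updated: d(BKVZ,J)=39/8, d(BKVZ,M)=173/8
iteration 4: select BKVZ,J (d=39/8, Q=-69/2); attach at lengths (37/4, -35/8); label the merged cluster BJKVZ
  updated: d(BJKVZ,M)=99/8
iteration 5: select BJKVZ,M (d=99/8); attach at lengths (99/16, 99/16); label the merged cluster BJKMVZ
final tree: ((((B:51/8,V:21/8):39/4,(K:97/12,Z:71/12):19/2):37/4,J:-35/8):99/16,M:99/16)
total length: 119/2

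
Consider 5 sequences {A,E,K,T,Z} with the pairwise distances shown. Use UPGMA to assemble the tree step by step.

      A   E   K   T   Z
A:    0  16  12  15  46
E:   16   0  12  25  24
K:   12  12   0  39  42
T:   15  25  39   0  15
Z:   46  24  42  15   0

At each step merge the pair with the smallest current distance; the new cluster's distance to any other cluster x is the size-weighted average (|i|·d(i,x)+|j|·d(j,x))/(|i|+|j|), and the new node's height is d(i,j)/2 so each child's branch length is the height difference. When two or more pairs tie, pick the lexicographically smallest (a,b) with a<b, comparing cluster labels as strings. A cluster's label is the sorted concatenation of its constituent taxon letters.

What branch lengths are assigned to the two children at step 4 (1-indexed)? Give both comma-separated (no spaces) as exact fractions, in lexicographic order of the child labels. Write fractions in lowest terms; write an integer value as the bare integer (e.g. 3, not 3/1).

step 1: merge (A,K) at d=12; branch lengths A→6, K→6; new cluster AK
  updated: d(AK,E)=14, d(AK,T)=27, d(AK,Z)=44
step 2: merge (AK,E) at d=14; branch lengths AK→1, E→7; new cluster AEK
  updated: d(AEK,T)=79/3, d(AEK,Z)=112/3
step 3: merge (T,Z) at d=15; branch lengths T→15/2, Z→15/2; new cluster TZ
  updated: d(AEK,TZ)=191/6
step 4: merge (AEK,TZ) at d=191/6; branch lengths AEK→107/12, TZ→101/12; new cluster AEKTZ
final tree: (((A:6,K:6):1,E:7):107/12,(T:15/2,Z:15/2):101/12)
total length: 157/3

107/12,101/12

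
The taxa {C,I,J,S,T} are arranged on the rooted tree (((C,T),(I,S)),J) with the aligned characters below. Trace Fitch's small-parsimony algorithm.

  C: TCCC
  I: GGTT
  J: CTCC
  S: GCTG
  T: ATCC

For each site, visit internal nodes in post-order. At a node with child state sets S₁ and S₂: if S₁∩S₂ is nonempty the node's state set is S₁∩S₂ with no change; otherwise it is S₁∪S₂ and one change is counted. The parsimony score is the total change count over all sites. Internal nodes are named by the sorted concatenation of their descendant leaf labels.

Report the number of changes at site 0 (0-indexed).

3

CT@0: {T} ∪ {A} = {A,T} (union, +1)
IS@0: {G} ∩ {G} = {G} (intersection, +0)
CIST@0: {A,T} ∪ {G} = {A,G,T} (union, +1)
CIJST@0: {A,G,T} ∪ {C} = {A,C,G,T} (union, +1)
CT@1: {C} ∪ {T} = {C,T} (union, +1)
IS@1: {G} ∪ {C} = {C,G} (union, +1)
CIST@1: {C,T} ∩ {C,G} = {C} (intersection, +0)
CIJST@1: {C} ∪ {T} = {C,T} (union, +1)
CT@2: {C} ∩ {C} = {C} (intersection, +0)
IS@2: {T} ∩ {T} = {T} (intersection, +0)
CIST@2: {C} ∪ {T} = {C,T} (union, +1)
CIJST@2: {C,T} ∩ {C} = {C} (intersection, +0)
CT@3: {C} ∩ {C} = {C} (intersection, +0)
IS@3: {T} ∪ {G} = {G,T} (union, +1)
CIST@3: {C} ∪ {G,T} = {C,G,T} (union, +1)
CIJST@3: {C,G,T} ∩ {C} = {C} (intersection, +0)
per-site changes: [3, 3, 1, 2]; total = 9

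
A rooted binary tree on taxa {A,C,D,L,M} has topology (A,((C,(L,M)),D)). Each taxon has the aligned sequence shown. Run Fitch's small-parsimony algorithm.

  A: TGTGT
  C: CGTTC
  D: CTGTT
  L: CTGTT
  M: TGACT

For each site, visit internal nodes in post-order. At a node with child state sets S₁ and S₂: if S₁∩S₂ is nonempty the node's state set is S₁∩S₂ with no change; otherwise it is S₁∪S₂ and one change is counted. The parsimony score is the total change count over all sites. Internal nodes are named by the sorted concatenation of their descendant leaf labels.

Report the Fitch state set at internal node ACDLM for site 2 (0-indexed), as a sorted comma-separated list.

G,T

site 0, node LM: L={C} ∪ M={T} → {C,T} (+1)
site 0, node CLM: C={C} ∩ LM={C,T} → {C} (+0)
site 0, node CDLM: CLM={C} ∩ D={C} → {C} (+0)
site 0, node ACDLM: A={T} ∪ CDLM={C} → {C,T} (+1)
site 1, node LM: L={T} ∪ M={G} → {G,T} (+1)
site 1, node CLM: C={G} ∩ LM={G,T} → {G} (+0)
site 1, node CDLM: CLM={G} ∪ D={T} → {G,T} (+1)
site 1, node ACDLM: A={G} ∩ CDLM={G,T} → {G} (+0)
site 2, node LM: L={G} ∪ M={A} → {A,G} (+1)
site 2, node CLM: C={T} ∪ LM={A,G} → {A,G,T} (+1)
site 2, node CDLM: CLM={A,G,T} ∩ D={G} → {G} (+0)
site 2, node ACDLM: A={T} ∪ CDLM={G} → {G,T} (+1)
site 3, node LM: L={T} ∪ M={C} → {C,T} (+1)
site 3, node CLM: C={T} ∩ LM={C,T} → {T} (+0)
site 3, node CDLM: CLM={T} ∩ D={T} → {T} (+0)
site 3, node ACDLM: A={G} ∪ CDLM={T} → {G,T} (+1)
site 4, node LM: L={T} ∩ M={T} → {T} (+0)
site 4, node CLM: C={C} ∪ LM={T} → {C,T} (+1)
site 4, node CDLM: CLM={C,T} ∩ D={T} → {T} (+0)
site 4, node ACDLM: A={T} ∩ CDLM={T} → {T} (+0)
per-site changes: [2, 2, 3, 2, 1]; total = 10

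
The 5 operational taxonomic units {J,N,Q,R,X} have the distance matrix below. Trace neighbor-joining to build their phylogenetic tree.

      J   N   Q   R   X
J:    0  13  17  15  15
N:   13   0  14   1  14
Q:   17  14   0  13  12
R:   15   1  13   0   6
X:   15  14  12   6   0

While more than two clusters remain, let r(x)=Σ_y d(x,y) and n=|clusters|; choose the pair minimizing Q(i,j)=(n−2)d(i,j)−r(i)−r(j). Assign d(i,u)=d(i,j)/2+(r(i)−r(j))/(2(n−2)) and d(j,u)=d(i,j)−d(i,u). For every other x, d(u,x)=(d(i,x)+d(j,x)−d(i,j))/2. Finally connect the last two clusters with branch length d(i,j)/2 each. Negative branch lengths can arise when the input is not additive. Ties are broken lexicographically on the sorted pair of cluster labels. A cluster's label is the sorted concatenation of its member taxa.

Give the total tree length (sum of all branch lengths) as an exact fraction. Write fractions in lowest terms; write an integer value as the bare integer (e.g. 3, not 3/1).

219/8

step 1: merge (N,R) at d=1, Q=-74; branch lengths N→5/3, R→-2/3; new cluster NR
  updated: d(J,NR)=27/2, d(NR,Q)=13, d(NR,X)=19/2
step 2: merge (J,NR) at d=27/2, Q=-109/2; branch lengths J→73/8, NR→35/8; new cluster JNR
  updated: d(JNR,Q)=33/4, d(JNR,X)=11/2
step 3: merge (JNR,Q) at d=33/4, Q=-103/4; branch lengths JNR→7/8, Q→59/8; new cluster JNQR
  updated: d(JNQR,X)=37/8
step 4: merge (JNQR,X) at d=37/8; branch lengths JNQR→37/16, X→37/16; new cluster JNQRX
final tree: (((J:73/8,(N:5/3,R:-2/3):35/8):7/8,Q:59/8):37/16,X:37/16)
total length: 219/8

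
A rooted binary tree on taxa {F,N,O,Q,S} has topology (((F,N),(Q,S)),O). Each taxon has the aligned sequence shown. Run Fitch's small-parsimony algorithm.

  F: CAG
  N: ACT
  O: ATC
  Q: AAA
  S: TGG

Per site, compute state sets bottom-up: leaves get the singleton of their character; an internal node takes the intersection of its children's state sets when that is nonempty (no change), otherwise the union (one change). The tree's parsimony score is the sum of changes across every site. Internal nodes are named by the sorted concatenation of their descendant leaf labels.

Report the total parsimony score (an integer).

8

FN@0: {C} ∪ {A} = {A,C} (union, +1)
QS@0: {A} ∪ {T} = {A,T} (union, +1)
FNQS@0: {A,C} ∩ {A,T} = {A} (intersection, +0)
FNOQS@0: {A} ∩ {A} = {A} (intersection, +0)
FN@1: {A} ∪ {C} = {A,C} (union, +1)
QS@1: {A} ∪ {G} = {A,G} (union, +1)
FNQS@1: {A,C} ∩ {A,G} = {A} (intersection, +0)
FNOQS@1: {A} ∪ {T} = {A,T} (union, +1)
FN@2: {G} ∪ {T} = {G,T} (union, +1)
QS@2: {A} ∪ {G} = {A,G} (union, +1)
FNQS@2: {G,T} ∩ {A,G} = {G} (intersection, +0)
FNOQS@2: {G} ∪ {C} = {C,G} (union, +1)
per-site changes: [2, 3, 3]; total = 8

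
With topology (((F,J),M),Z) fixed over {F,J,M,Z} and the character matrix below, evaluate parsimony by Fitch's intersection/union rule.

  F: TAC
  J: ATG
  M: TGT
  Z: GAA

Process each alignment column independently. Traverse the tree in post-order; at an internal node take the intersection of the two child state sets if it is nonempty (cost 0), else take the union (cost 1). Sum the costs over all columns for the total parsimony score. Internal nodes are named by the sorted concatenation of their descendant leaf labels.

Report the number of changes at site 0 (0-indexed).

2

site 0, node FJ: F={T} ∪ J={A} → {A,T} (+1)
site 0, node FJM: FJ={A,T} ∩ M={T} → {T} (+0)
site 0, node FJMZ: FJM={T} ∪ Z={G} → {G,T} (+1)
site 1, node FJ: F={A} ∪ J={T} → {A,T} (+1)
site 1, node FJM: FJ={A,T} ∪ M={G} → {A,G,T} (+1)
site 1, node FJMZ: FJM={A,G,T} ∩ Z={A} → {A} (+0)
site 2, node FJ: F={C} ∪ J={G} → {C,G} (+1)
site 2, node FJM: FJ={C,G} ∪ M={T} → {C,G,T} (+1)
site 2, node FJMZ: FJM={C,G,T} ∪ Z={A} → {A,C,G,T} (+1)
per-site changes: [2, 2, 3]; total = 7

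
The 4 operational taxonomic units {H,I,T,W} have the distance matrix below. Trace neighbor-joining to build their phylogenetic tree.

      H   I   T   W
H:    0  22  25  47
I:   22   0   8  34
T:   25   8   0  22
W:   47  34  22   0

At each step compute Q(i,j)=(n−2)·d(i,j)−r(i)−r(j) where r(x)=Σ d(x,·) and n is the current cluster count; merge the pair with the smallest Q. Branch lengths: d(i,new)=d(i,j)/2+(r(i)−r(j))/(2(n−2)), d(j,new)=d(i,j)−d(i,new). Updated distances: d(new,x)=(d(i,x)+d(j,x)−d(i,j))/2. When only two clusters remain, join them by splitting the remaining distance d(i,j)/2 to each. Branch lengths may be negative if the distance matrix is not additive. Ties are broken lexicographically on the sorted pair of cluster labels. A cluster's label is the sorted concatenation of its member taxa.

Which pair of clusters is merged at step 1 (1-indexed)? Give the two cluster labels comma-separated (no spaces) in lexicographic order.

H,I

step 1: merge (H,I) at d=22, Q=-114; branch lengths H→37/2, I→7/2; new cluster HI
  updated: d(HI,T)=11/2, d(HI,W)=59/2
step 2: merge (HI,T) at d=11/2, Q=-57; branch lengths HI→13/2, T→-1; new cluster HIT
  updated: d(HIT,W)=23
step 3: merge (HIT,W) at d=23; branch lengths HIT→23/2, W→23/2; new cluster HITW
final tree: (((H:37/2,I:7/2):13/2,T:-1):23/2,W:23/2)
total length: 101/2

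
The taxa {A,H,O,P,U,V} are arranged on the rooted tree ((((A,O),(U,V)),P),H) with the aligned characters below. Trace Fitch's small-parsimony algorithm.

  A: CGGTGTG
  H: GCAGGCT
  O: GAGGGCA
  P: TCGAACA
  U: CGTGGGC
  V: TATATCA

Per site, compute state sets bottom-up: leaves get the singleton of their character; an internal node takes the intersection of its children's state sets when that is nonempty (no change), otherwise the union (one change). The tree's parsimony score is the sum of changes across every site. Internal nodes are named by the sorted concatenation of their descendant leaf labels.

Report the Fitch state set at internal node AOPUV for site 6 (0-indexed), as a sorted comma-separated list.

A

AO@0: {C} ∪ {G} = {C,G} (union, +1)
UV@0: {C} ∪ {T} = {C,T} (union, +1)
AOUV@0: {C,G} ∩ {C,T} = {C} (intersection, +0)
AOPUV@0: {C} ∪ {T} = {C,T} (union, +1)
AHOPUV@0: {C,T} ∪ {G} = {C,G,T} (union, +1)
AO@1: {G} ∪ {A} = {A,G} (union, +1)
UV@1: {G} ∪ {A} = {A,G} (union, +1)
AOUV@1: {A,G} ∩ {A,G} = {A,G} (intersection, +0)
AOPUV@1: {A,G} ∪ {C} = {A,C,G} (union, +1)
AHOPUV@1: {A,C,G} ∩ {C} = {C} (intersection, +0)
AO@2: {G} ∩ {G} = {G} (intersection, +0)
UV@2: {T} ∩ {T} = {T} (intersection, +0)
AOUV@2: {G} ∪ {T} = {G,T} (union, +1)
AOPUV@2: {G,T} ∩ {G} = {G} (intersection, +0)
AHOPUV@2: {G} ∪ {A} = {A,G} (union, +1)
AO@3: {T} ∪ {G} = {G,T} (union, +1)
UV@3: {G} ∪ {A} = {A,G} (union, +1)
AOUV@3: {G,T} ∩ {A,G} = {G} (intersection, +0)
AOPUV@3: {G} ∪ {A} = {A,G} (union, +1)
AHOPUV@3: {A,G} ∩ {G} = {G} (intersection, +0)
AO@4: {G} ∩ {G} = {G} (intersection, +0)
UV@4: {G} ∪ {T} = {G,T} (union, +1)
AOUV@4: {G} ∩ {G,T} = {G} (intersection, +0)
AOPUV@4: {G} ∪ {A} = {A,G} (union, +1)
AHOPUV@4: {A,G} ∩ {G} = {G} (intersection, +0)
AO@5: {T} ∪ {C} = {C,T} (union, +1)
UV@5: {G} ∪ {C} = {C,G} (union, +1)
AOUV@5: {C,T} ∩ {C,G} = {C} (intersection, +0)
AOPUV@5: {C} ∩ {C} = {C} (intersection, +0)
AHOPUV@5: {C} ∩ {C} = {C} (intersection, +0)
AO@6: {G} ∪ {A} = {A,G} (union, +1)
UV@6: {C} ∪ {A} = {A,C} (union, +1)
AOUV@6: {A,G} ∩ {A,C} = {A} (intersection, +0)
AOPUV@6: {A} ∩ {A} = {A} (intersection, +0)
AHOPUV@6: {A} ∪ {T} = {A,T} (union, +1)
per-site changes: [4, 3, 2, 3, 2, 2, 3]; total = 19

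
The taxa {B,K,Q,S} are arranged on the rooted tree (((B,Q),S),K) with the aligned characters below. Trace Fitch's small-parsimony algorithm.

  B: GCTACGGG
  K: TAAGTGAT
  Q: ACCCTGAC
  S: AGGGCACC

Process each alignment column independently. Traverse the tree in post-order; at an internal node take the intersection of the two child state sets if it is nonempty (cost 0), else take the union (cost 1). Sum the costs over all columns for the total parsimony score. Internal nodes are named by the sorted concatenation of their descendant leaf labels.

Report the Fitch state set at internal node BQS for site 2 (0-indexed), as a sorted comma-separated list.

C,G,T

[col 0] BQ: children B:{G}, Q:{A} ∪→ {A,G}; cost 1
[col 0] BQS: children BQ:{A,G}, S:{A} ∩→ {A}; cost 0
[col 0] BKQS: children BQS:{A}, K:{T} ∪→ {A,T}; cost 1
[col 1] BQ: children B:{C}, Q:{C} ∩→ {C}; cost 0
[col 1] BQS: children BQ:{C}, S:{G} ∪→ {C,G}; cost 1
[col 1] BKQS: children BQS:{C,G}, K:{A} ∪→ {A,C,G}; cost 1
[col 2] BQ: children B:{T}, Q:{C} ∪→ {C,T}; cost 1
[col 2] BQS: children BQ:{C,T}, S:{G} ∪→ {C,G,T}; cost 1
[col 2] BKQS: children BQS:{C,G,T}, K:{A} ∪→ {A,C,G,T}; cost 1
[col 3] BQ: children B:{A}, Q:{C} ∪→ {A,C}; cost 1
[col 3] BQS: children BQ:{A,C}, S:{G} ∪→ {A,C,G}; cost 1
[col 3] BKQS: children BQS:{A,C,G}, K:{G} ∩→ {G}; cost 0
[col 4] BQ: children B:{C}, Q:{T} ∪→ {C,T}; cost 1
[col 4] BQS: children BQ:{C,T}, S:{C} ∩→ {C}; cost 0
[col 4] BKQS: children BQS:{C}, K:{T} ∪→ {C,T}; cost 1
[col 5] BQ: children B:{G}, Q:{G} ∩→ {G}; cost 0
[col 5] BQS: children BQ:{G}, S:{A} ∪→ {A,G}; cost 1
[col 5] BKQS: children BQS:{A,G}, K:{G} ∩→ {G}; cost 0
[col 6] BQ: children B:{G}, Q:{A} ∪→ {A,G}; cost 1
[col 6] BQS: children BQ:{A,G}, S:{C} ∪→ {A,C,G}; cost 1
[col 6] BKQS: children BQS:{A,C,G}, K:{A} ∩→ {A}; cost 0
[col 7] BQ: children B:{G}, Q:{C} ∪→ {C,G}; cost 1
[col 7] BQS: children BQ:{C,G}, S:{C} ∩→ {C}; cost 0
[col 7] BKQS: children BQS:{C}, K:{T} ∪→ {C,T}; cost 1
per-site changes: [2, 2, 3, 2, 2, 1, 2, 2]; total = 16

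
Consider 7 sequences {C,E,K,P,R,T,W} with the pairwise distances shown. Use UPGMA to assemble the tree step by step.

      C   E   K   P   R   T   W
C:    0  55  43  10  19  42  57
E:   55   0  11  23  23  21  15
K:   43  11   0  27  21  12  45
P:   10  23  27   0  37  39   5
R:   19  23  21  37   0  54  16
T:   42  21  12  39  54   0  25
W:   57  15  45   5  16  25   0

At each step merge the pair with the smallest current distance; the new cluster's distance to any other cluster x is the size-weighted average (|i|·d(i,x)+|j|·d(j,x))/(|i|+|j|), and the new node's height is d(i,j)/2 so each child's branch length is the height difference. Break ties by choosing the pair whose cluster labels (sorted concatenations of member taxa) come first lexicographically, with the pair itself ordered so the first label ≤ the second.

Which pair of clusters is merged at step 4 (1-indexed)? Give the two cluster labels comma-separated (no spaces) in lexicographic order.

iteration 1: select P,W (d=5); attach at lengths (5/2, 5/2); label the merged cluster PW
  updated: d(C,PW)=67/2, d(E,PW)=19, d(K,PW)=36, d(PW,R)=53/2, d(PW,T)=32
iteration 2: select E,K (d=11); attach at lengths (11/2, 11/2); label the merged cluster EK
  updated: d(C,EK)=49, d(EK,PW)=55/2, d(EK,R)=22, d(EK,T)=33/2
iteration 3: select EK,T (d=33/2); attach at lengths (11/4, 33/4); label the merged cluster EKT
  updated: d(C,EKT)=140/3, d(EKT,PW)=29, d(EKT,R)=98/3
iteration 4: select C,R (d=19); attach at lengths (19/2, 19/2); label the merged cluster CR
  updated: d(CR,EKT)=119/3, d(CR,PW)=30
iteration 5: select EKT,PW (d=29); attach at lengths (25/4, 12); label the merged cluster EKPTW
  updated: d(CR,EKPTW)=179/5
iteration 6: select CR,EKPTW (d=179/5); attach at lengths (42/5, 17/5); label the merged cluster CEKPRTW
final tree: ((C:19/2,R:19/2):42/5,(((E:11/2,K:11/2):11/4,T:33/4):25/4,(P:5/2,W:5/2):12):17/5)
total length: 1521/20

C,R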